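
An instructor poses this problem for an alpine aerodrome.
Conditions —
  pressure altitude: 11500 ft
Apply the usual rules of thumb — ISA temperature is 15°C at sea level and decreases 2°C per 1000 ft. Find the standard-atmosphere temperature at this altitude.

-8°C

ISA temperature = 15 − 2 × (11500/1000) = 15 − 23 = -8°C.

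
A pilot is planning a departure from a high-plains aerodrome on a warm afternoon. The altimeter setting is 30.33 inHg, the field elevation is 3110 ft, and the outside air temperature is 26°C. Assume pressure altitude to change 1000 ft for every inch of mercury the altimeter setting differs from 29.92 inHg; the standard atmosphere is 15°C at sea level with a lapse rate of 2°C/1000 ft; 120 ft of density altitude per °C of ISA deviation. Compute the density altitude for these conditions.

Pressure altitude = 3110 + (29.92 − 30.33) × 1000 = 3110 + (-410) = 2700 ft.
ISA temperature at 2700 ft = 15 − 2 × (2700/1000) = 9.6°C.
ISA deviation = 26 − 9.6 = +16.4°C.
Density altitude = 2700 + 120 × (16.4) = 4668 ft.

4668 ft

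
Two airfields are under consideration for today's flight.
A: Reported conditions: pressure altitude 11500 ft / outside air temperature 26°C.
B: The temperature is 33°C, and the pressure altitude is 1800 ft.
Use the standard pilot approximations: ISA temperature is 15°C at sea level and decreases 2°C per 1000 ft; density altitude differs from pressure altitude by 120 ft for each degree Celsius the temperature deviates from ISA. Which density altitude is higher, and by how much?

A by 11188 ft

A: ISA temp = -8°C, deviation +34°C, DA = 11500 + 120 × 34 = 15580 ft.
B: ISA temp = 11.4°C, deviation +21.6°C, DA = 1800 + 120 × 21.6 = 4392 ft.
A is higher by 15580 − 4392 = 11188 ft.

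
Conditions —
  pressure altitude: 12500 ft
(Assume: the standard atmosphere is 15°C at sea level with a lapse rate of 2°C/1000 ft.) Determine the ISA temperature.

-10°C

ISA temperature = 15 − 2 × (12500/1000) = 15 − 25 = -10°C.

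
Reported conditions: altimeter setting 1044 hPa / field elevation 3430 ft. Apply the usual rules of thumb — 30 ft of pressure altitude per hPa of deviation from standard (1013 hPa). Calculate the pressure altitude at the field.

2500 ft

Pressure correction = (1013 − 1044) × 30 = -930 ft.
Pressure altitude = 3430 + (-930) = 2500 ft.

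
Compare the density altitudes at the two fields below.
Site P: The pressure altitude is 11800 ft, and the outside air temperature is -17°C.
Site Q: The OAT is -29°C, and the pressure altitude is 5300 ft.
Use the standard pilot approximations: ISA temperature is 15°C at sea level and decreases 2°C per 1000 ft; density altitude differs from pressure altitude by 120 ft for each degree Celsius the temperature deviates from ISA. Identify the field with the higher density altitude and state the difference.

Site P: ISA temp = -8.6°C, deviation -8.4°C, DA = 11800 + 120 × (-8.4) = 10792 ft.
Site Q: ISA temp = 4.4°C, deviation -33.4°C, DA = 5300 + 120 × (-33.4) = 1292 ft.
Site P is higher by 10792 − 1292 = 9500 ft.

Site P by 9500 ft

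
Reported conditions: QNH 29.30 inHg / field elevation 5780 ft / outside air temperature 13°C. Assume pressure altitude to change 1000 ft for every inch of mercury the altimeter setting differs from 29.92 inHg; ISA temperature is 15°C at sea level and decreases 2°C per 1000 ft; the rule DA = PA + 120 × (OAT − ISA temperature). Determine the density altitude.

Pressure altitude = 5780 + (29.92 − 29.30) × 1000 = 5780 + (+620) = 6400 ft.
ISA temperature at 6400 ft = 15 − 2 × (6400/1000) = 2.2°C.
ISA deviation = 13 − 2.2 = +10.8°C.
Density altitude = 6400 + 120 × (10.8) = 7696 ft.

7696 ft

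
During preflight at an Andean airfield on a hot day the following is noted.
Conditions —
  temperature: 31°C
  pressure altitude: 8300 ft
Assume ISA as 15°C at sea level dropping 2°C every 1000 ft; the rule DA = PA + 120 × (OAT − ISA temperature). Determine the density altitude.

12212 ft

ISA temperature at 8300 ft = 15 − 2 × (8300/1000) = -1.6°C.
ISA deviation = 31 − (-1.6) = +32.6°C.
Density altitude = 8300 + 120 × (32.6) = 8300 + (+3912) = 12212 ft.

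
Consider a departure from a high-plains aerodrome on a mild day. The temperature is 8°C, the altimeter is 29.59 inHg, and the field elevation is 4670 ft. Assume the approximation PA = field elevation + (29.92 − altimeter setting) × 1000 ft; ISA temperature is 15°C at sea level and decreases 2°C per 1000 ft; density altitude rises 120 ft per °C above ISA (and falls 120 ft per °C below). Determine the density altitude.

5360 ft

Pressure altitude = 4670 + (29.92 − 29.59) × 1000 = 4670 + (+330) = 5000 ft.
ISA temperature at 5000 ft = 15 − 2 × (5000/1000) = 5°C.
ISA deviation = 8 − 5 = +3°C.
Density altitude = 5000 + 120 × (3) = 5360 ft.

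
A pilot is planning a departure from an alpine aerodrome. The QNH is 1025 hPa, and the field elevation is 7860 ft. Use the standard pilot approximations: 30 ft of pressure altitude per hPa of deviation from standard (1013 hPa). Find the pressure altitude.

7500 ft

Pressure correction = (1013 − 1025) × 30 = -360 ft.
Pressure altitude = 7860 + (-360) = 7500 ft.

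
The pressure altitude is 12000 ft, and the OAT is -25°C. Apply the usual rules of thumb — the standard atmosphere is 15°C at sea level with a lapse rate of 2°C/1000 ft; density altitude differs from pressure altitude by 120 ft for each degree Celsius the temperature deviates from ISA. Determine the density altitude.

ISA temperature at 12000 ft = 15 − 2 × (12000/1000) = -9°C.
ISA deviation = -25 − (-9) = -16°C.
Density altitude = 12000 + 120 × (-16) = 12000 + (-1920) = 10080 ft.

10080 ft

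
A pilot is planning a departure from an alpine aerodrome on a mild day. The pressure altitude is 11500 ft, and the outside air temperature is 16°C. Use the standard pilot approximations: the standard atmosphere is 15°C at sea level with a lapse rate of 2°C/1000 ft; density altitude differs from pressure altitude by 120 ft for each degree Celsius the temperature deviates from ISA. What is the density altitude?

ISA temperature at 11500 ft = 15 − 2 × (11500/1000) = -8°C.
ISA deviation = 16 − (-8) = +24°C.
Density altitude = 11500 + 120 × (24) = 11500 + (+2880) = 14380 ft.

14380 ft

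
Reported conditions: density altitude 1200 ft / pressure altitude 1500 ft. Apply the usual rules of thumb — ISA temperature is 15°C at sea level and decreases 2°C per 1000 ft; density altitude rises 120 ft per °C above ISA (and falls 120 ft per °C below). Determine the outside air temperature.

Density altitude − pressure altitude = 1200 − 1500 = -300 ft.
At 120 ft/°C that is an ISA deviation of -300/120 = -2.5°C.
ISA temperature at 1500 ft = 15 − 2 × (1500/1000) = 12°C.
OAT = ISA + deviation = 12 + (-2.5) = 9.5°C.

9.5°C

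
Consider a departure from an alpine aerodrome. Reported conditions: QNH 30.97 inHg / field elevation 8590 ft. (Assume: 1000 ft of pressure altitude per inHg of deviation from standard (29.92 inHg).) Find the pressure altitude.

7540 ft

Pressure correction = (29.92 − 30.97) × 1000 = -1050 ft.
Pressure altitude = 8590 + (-1050) = 7540 ft.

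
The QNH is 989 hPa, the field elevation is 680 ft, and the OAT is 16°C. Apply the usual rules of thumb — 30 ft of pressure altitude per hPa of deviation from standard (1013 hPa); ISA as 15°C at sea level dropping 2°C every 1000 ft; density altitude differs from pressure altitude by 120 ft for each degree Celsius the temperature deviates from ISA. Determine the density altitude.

Pressure altitude = 680 + (1013 − 989) × 30 = 680 + (+720) = 1400 ft.
ISA temperature at 1400 ft = 15 − 2 × (1400/1000) = 12.2°C.
ISA deviation = 16 − 12.2 = +3.8°C.
Density altitude = 1400 + 120 × (3.8) = 1856 ft.

1856 ft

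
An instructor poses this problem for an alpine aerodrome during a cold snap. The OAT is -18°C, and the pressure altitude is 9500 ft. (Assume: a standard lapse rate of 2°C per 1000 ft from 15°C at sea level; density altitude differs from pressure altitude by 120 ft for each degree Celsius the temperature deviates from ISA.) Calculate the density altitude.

7820 ft

ISA temperature at 9500 ft = 15 − 2 × (9500/1000) = -4°C.
ISA deviation = -18 − (-4) = -14°C.
Density altitude = 9500 + 120 × (-14) = 9500 + (-1680) = 7820 ft.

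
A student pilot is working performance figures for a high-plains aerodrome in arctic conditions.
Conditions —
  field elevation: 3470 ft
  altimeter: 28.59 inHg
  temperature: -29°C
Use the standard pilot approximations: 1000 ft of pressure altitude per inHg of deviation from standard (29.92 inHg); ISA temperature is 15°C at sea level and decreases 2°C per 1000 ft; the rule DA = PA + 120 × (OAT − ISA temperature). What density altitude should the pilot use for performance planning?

672 ft

Pressure altitude = 3470 + (29.92 − 28.59) × 1000 = 3470 + (+1330) = 4800 ft.
ISA temperature at 4800 ft = 15 − 2 × (4800/1000) = 5.4°C.
ISA deviation = -29 − 5.4 = -34.4°C.
Density altitude = 4800 + 120 × (-34.4) = 672 ft.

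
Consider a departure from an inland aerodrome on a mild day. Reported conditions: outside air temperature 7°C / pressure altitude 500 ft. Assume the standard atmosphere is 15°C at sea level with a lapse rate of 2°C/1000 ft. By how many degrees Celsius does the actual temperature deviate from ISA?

ISA-7°C

ISA temperature at 500 ft = 15 − 2 × (500/1000) = 14°C.
Deviation = OAT − ISA = 7 − 14 = -7°C.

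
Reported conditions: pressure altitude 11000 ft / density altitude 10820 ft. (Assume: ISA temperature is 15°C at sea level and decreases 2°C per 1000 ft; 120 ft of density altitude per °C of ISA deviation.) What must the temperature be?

-8.5°C

Density altitude − pressure altitude = 10820 − 11000 = -180 ft.
At 120 ft/°C that is an ISA deviation of -180/120 = -1.5°C.
ISA temperature at 11000 ft = 15 − 2 × (11000/1000) = -7°C.
OAT = ISA + deviation = -7 + (-1.5) = -8.5°C.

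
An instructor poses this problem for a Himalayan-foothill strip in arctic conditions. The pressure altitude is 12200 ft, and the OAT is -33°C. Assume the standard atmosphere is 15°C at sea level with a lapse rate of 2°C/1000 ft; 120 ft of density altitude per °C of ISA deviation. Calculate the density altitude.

9368 ft

ISA temperature at 12200 ft = 15 − 2 × (12200/1000) = -9.4°C.
ISA deviation = -33 − (-9.4) = -23.6°C.
Density altitude = 12200 + 120 × (-23.6) = 12200 + (-2832) = 9368 ft.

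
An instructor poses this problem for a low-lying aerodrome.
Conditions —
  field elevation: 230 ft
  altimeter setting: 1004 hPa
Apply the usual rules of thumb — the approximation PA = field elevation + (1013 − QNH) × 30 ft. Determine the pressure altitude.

Pressure correction = (1013 − 1004) × 30 = +270 ft.
Pressure altitude = 230 + (+270) = 500 ft.

500 ft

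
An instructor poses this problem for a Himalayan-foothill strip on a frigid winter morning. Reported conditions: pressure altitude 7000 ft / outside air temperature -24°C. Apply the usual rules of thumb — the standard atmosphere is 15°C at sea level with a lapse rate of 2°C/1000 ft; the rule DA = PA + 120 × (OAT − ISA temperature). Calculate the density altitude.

ISA temperature at 7000 ft = 15 − 2 × (7000/1000) = 1°C.
ISA deviation = -24 − 1 = -25°C.
Density altitude = 7000 + 120 × (-25) = 7000 + (-3000) = 4000 ft.

4000 ft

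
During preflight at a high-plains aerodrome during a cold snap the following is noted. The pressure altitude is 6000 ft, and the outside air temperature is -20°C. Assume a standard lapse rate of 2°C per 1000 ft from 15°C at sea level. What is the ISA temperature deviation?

ISA temperature at 6000 ft = 15 − 2 × (6000/1000) = 3°C.
Deviation = OAT − ISA = -20 − 3 = -23°C.

ISA-23°C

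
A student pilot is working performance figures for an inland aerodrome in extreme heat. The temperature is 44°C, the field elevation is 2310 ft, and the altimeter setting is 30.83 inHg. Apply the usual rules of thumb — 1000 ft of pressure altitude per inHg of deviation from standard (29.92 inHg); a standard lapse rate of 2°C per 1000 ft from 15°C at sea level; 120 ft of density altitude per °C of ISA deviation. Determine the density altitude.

Pressure altitude = 2310 + (29.92 − 30.83) × 1000 = 2310 + (-910) = 1400 ft.
ISA temperature at 1400 ft = 15 − 2 × (1400/1000) = 12.2°C.
ISA deviation = 44 − 12.2 = +31.8°C.
Density altitude = 1400 + 120 × (31.8) = 5216 ft.

5216 ft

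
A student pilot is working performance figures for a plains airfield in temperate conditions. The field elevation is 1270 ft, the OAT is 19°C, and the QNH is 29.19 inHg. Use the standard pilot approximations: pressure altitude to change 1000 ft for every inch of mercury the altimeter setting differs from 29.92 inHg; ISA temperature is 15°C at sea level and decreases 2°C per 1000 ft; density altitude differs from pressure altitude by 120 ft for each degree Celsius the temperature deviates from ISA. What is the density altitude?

Pressure altitude = 1270 + (29.92 − 29.19) × 1000 = 1270 + (+730) = 2000 ft.
ISA temperature at 2000 ft = 15 − 2 × (2000/1000) = 11°C.
ISA deviation = 19 − 11 = +8°C.
Density altitude = 2000 + 120 × (8) = 2960 ft.

2960 ft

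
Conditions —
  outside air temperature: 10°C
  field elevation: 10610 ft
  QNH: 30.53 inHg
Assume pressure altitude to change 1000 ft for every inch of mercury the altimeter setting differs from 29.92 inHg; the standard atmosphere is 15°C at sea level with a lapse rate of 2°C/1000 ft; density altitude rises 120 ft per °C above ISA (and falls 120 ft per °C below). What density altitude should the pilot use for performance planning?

11800 ft

Pressure altitude = 10610 + (29.92 − 30.53) × 1000 = 10610 + (-610) = 10000 ft.
ISA temperature at 10000 ft = 15 − 2 × (10000/1000) = -5°C.
ISA deviation = 10 − (-5) = +15°C.
Density altitude = 10000 + 120 × (15) = 11800 ft.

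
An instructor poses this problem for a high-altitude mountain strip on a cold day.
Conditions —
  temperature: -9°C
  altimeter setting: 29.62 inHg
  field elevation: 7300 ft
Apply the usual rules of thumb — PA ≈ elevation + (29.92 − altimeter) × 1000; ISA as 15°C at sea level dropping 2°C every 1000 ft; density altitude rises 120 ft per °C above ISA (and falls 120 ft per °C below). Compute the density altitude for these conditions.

6544 ft

Pressure altitude = 7300 + (29.92 − 29.62) × 1000 = 7300 + (+300) = 7600 ft.
ISA temperature at 7600 ft = 15 − 2 × (7600/1000) = -0.2°C.
ISA deviation = -9 − (-0.2) = -8.8°C.
Density altitude = 7600 + 120 × (-8.8) = 6544 ft.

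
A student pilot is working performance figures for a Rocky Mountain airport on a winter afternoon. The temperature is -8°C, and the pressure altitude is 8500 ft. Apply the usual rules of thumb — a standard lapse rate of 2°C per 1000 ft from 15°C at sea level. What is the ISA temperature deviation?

ISA-6°C

ISA temperature at 8500 ft = 15 − 2 × (8500/1000) = -2°C.
Deviation = OAT − ISA = -8 − (-2) = -6°C.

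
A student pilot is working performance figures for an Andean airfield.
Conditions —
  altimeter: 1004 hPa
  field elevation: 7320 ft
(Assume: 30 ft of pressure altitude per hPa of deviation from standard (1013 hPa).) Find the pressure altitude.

7590 ft

Pressure correction = (1013 − 1004) × 30 = +270 ft.
Pressure altitude = 7320 + (+270) = 7590 ft.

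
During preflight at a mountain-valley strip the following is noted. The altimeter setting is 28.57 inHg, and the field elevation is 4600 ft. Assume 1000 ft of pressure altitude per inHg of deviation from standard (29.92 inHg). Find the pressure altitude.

Pressure correction = (29.92 − 28.57) × 1000 = +1350 ft.
Pressure altitude = 4600 + (+1350) = 5950 ft.

5950 ft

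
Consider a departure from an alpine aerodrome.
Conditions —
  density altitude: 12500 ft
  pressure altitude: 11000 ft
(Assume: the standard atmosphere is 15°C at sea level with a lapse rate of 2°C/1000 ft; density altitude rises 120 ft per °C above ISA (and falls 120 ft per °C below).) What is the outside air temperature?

Density altitude − pressure altitude = 12500 − 11000 = +1500 ft.
At 120 ft/°C that is an ISA deviation of 1500/120 = +12.5°C.
ISA temperature at 11000 ft = 15 − 2 × (11000/1000) = -7°C.
OAT = ISA + deviation = -7 + (+12.5) = 5.5°C.

5.5°C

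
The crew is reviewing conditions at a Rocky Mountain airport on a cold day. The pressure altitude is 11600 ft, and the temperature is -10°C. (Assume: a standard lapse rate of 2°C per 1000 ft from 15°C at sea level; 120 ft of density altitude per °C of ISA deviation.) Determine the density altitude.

ISA temperature at 11600 ft = 15 − 2 × (11600/1000) = -8.2°C.
ISA deviation = -10 − (-8.2) = -1.8°C.
Density altitude = 11600 + 120 × (-1.8) = 11600 + (-216) = 11384 ft.

11384 ft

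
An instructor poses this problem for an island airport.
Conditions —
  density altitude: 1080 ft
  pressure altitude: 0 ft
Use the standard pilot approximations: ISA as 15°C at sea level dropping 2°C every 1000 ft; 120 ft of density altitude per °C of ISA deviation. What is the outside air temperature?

24°C

Density altitude − pressure altitude = 1080 − 0 = +1080 ft.
At 120 ft/°C that is an ISA deviation of 1080/120 = +9°C.
ISA temperature at 0 ft = 15 − 2 × (0/1000) = 15°C.
OAT = ISA + deviation = 15 + (+9) = 24°C.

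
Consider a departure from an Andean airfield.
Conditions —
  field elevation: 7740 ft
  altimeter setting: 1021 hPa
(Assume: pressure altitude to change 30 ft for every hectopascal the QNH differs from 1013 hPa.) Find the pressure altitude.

7500 ft

Pressure correction = (1013 − 1021) × 30 = -240 ft.
Pressure altitude = 7740 + (-240) = 7500 ft.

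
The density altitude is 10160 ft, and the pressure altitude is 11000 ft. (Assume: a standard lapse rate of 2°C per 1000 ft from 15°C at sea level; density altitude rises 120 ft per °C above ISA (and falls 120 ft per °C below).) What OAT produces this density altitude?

Density altitude − pressure altitude = 10160 − 11000 = -840 ft.
At 120 ft/°C that is an ISA deviation of -840/120 = -7°C.
ISA temperature at 11000 ft = 15 − 2 × (11000/1000) = -7°C.
OAT = ISA + deviation = -7 + (-7) = -14°C.

-14°C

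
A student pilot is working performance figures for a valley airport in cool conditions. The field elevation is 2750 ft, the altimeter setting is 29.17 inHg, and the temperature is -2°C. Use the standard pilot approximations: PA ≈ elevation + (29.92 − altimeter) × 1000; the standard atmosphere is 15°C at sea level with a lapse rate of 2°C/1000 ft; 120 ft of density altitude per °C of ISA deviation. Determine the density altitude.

Pressure altitude = 2750 + (29.92 − 29.17) × 1000 = 2750 + (+750) = 3500 ft.
ISA temperature at 3500 ft = 15 − 2 × (3500/1000) = 8°C.
ISA deviation = -2 − 8 = -10°C.
Density altitude = 3500 + 120 × (-10) = 2300 ft.

2300 ft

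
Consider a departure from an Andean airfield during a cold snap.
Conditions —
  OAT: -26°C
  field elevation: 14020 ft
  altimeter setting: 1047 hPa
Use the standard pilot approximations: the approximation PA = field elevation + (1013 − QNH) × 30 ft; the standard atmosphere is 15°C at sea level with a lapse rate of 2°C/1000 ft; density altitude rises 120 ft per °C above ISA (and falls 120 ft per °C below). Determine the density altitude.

Pressure altitude = 14020 + (1013 − 1047) × 30 = 14020 + (-1020) = 13000 ft.
ISA temperature at 13000 ft = 15 − 2 × (13000/1000) = -11°C.
ISA deviation = -26 − (-11) = -15°C.
Density altitude = 13000 + 120 × (-15) = 11200 ft.

11200 ft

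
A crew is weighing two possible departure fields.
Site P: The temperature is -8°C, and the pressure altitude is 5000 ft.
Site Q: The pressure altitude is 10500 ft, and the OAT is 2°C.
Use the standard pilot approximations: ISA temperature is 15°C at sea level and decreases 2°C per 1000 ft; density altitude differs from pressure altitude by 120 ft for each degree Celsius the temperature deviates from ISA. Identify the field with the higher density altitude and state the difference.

Site P: ISA temp = 5°C, deviation -13°C, DA = 5000 + 120 × (-13) = 3440 ft.
Site Q: ISA temp = -6°C, deviation +8°C, DA = 10500 + 120 × 8 = 11460 ft.
Site Q is higher by 11460 − 3440 = 8020 ft.

Site Q by 8020 ft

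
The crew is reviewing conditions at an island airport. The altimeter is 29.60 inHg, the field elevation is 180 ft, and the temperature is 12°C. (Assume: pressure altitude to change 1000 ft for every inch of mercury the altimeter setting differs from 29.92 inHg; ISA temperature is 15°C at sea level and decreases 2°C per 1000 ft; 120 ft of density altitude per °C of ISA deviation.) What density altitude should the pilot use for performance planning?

260 ft

Pressure altitude = 180 + (29.92 − 29.60) × 1000 = 180 + (+320) = 500 ft.
ISA temperature at 500 ft = 15 − 2 × (500/1000) = 14°C.
ISA deviation = 12 − 14 = -2°C.
Density altitude = 500 + 120 × (-2) = 260 ft.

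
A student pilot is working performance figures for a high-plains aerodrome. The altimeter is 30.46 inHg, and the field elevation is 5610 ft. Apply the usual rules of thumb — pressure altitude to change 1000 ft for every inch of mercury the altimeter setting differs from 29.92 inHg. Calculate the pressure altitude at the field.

5070 ft

Pressure correction = (29.92 − 30.46) × 1000 = -540 ft.
Pressure altitude = 5610 + (-540) = 5070 ft.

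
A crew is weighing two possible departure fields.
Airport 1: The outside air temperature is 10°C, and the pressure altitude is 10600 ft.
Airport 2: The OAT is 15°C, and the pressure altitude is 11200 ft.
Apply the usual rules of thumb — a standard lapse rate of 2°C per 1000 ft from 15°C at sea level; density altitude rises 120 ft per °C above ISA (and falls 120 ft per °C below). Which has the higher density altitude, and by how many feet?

Airport 1: ISA temp = -6.2°C, deviation +16.2°C, DA = 10600 + 120 × 16.2 = 12544 ft.
Airport 2: ISA temp = -7.4°C, deviation +22.4°C, DA = 11200 + 120 × 22.4 = 13888 ft.
Airport 2 is higher by 13888 − 12544 = 1344 ft.

Airport 2 by 1344 ft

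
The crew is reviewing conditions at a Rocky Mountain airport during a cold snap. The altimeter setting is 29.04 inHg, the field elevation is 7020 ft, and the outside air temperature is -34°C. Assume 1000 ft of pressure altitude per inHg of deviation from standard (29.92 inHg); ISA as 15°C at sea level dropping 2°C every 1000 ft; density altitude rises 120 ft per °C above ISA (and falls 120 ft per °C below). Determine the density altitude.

Pressure altitude = 7020 + (29.92 − 29.04) × 1000 = 7020 + (+880) = 7900 ft.
ISA temperature at 7900 ft = 15 − 2 × (7900/1000) = -0.8°C.
ISA deviation = -34 − (-0.8) = -33.2°C.
Density altitude = 7900 + 120 × (-33.2) = 3916 ft.

3916 ft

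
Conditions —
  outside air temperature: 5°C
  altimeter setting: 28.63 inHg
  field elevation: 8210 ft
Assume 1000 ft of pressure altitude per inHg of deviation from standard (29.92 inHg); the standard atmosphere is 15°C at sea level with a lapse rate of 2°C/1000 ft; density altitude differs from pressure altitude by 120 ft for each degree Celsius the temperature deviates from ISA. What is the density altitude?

Pressure altitude = 8210 + (29.92 − 28.63) × 1000 = 8210 + (+1290) = 9500 ft.
ISA temperature at 9500 ft = 15 − 2 × (9500/1000) = -4°C.
ISA deviation = 5 − (-4) = +9°C.
Density altitude = 9500 + 120 × (9) = 10580 ft.

10580 ft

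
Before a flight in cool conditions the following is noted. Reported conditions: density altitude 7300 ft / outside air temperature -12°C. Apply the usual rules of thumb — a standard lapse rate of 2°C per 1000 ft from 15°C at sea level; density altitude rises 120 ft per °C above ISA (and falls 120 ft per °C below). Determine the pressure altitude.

DA = PA + 120 × (OAT − (15 − 2·PA/1000)) = PA + 120·OAT − 1800 + 0.24·PA = 1.24·PA + 120·OAT − 1800.
So 1.24·PA = 7300 − 120 × (-12) + 1800 = 10540.
PA = 10540 / 1.24 = 8500 ft.

8500 ft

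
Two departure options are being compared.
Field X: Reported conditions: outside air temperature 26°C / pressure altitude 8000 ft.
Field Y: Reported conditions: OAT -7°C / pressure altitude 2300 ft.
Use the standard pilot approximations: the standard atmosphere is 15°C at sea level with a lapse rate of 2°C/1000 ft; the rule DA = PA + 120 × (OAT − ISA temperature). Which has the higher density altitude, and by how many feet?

Field X: ISA temp = -1°C, deviation +27°C, DA = 8000 + 120 × 27 = 11240 ft.
Field Y: ISA temp = 10.4°C, deviation -17.4°C, DA = 2300 + 120 × (-17.4) = 212 ft.
Field X is higher by 11240 − 212 = 11028 ft.

Field X by 11028 ft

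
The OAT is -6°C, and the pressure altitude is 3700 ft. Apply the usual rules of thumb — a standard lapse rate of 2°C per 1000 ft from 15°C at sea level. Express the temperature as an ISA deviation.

ISA-13.6°C

ISA temperature at 3700 ft = 15 − 2 × (3700/1000) = 7.6°C.
Deviation = OAT − ISA = -6 − 7.6 = -13.6°C.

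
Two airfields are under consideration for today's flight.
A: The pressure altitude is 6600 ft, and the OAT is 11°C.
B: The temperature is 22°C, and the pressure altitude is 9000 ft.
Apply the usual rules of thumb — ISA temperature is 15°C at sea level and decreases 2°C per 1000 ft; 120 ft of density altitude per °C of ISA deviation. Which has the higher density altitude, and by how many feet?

A: ISA temp = 1.8°C, deviation +9.2°C, DA = 6600 + 120 × 9.2 = 7704 ft.
B: ISA temp = -3°C, deviation +25°C, DA = 9000 + 120 × 25 = 12000 ft.
B is higher by 12000 − 7704 = 4296 ft.

B by 4296 ft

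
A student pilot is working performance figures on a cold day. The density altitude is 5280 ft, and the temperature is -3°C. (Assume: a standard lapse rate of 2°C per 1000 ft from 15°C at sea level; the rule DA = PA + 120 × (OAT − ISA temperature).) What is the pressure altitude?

6000 ft

DA = PA + 120 × (OAT − (15 − 2·PA/1000)) = PA + 120·OAT − 1800 + 0.24·PA = 1.24·PA + 120·OAT − 1800.
So 1.24·PA = 5280 − 120 × (-3) + 1800 = 7440.
PA = 7440 / 1.24 = 6000 ft.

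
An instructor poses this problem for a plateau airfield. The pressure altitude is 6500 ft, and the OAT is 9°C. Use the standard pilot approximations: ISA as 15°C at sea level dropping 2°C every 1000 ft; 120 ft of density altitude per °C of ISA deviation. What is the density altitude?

7340 ft

ISA temperature at 6500 ft = 15 − 2 × (6500/1000) = 2°C.
ISA deviation = 9 − 2 = +7°C.
Density altitude = 6500 + 120 × (7) = 6500 + (+840) = 7340 ft.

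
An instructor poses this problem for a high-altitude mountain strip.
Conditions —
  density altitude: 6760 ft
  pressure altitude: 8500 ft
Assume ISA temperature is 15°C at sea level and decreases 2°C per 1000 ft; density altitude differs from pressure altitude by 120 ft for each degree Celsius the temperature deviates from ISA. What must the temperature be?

-16.5°C

Density altitude − pressure altitude = 6760 − 8500 = -1740 ft.
At 120 ft/°C that is an ISA deviation of -1740/120 = -14.5°C.
ISA temperature at 8500 ft = 15 − 2 × (8500/1000) = -2°C.
OAT = ISA + deviation = -2 + (-14.5) = -16.5°C.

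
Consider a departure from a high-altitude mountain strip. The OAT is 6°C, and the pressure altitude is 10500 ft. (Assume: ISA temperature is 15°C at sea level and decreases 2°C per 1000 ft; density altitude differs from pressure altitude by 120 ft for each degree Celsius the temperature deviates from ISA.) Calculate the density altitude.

ISA temperature at 10500 ft = 15 − 2 × (10500/1000) = -6°C.
ISA deviation = 6 − (-6) = +12°C.
Density altitude = 10500 + 120 × (12) = 10500 + (+1440) = 11940 ft.

11940 ft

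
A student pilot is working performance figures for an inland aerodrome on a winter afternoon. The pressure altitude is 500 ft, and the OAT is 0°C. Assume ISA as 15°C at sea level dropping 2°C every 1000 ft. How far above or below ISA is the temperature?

ISA-14°C

ISA temperature at 500 ft = 15 − 2 × (500/1000) = 14°C.
Deviation = OAT − ISA = 0 − 14 = -14°C.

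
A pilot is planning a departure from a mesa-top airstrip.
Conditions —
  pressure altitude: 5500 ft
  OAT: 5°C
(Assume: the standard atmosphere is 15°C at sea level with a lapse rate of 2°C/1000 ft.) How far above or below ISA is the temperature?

ISA+1°C

ISA temperature at 5500 ft = 15 − 2 × (5500/1000) = 4°C.
Deviation = OAT − ISA = 5 − 4 = +1°C.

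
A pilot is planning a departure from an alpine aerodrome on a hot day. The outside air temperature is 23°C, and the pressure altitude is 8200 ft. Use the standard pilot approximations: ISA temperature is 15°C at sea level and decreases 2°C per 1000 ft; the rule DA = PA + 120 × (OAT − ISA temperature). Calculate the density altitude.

11128 ft

ISA temperature at 8200 ft = 15 − 2 × (8200/1000) = -1.4°C.
ISA deviation = 23 − (-1.4) = +24.4°C.
Density altitude = 8200 + 120 × (24.4) = 8200 + (+2928) = 11128 ft.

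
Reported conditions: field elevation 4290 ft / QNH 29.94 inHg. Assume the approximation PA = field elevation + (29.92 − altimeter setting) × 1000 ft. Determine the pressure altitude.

Pressure correction = (29.92 − 29.94) × 1000 = -20 ft.
Pressure altitude = 4290 + (-20) = 4270 ft.

4270 ft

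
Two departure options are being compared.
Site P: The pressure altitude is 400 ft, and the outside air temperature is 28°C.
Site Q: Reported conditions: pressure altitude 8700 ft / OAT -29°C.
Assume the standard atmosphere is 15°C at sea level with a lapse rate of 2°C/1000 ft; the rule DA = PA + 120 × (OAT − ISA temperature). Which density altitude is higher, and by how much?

Site Q by 3452 ft

Site P: ISA temp = 14.2°C, deviation +13.8°C, DA = 400 + 120 × 13.8 = 2056 ft.
Site Q: ISA temp = -2.4°C, deviation -26.6°C, DA = 8700 + 120 × (-26.6) = 5508 ft.
Site Q is higher by 5508 − 2056 = 3452 ft.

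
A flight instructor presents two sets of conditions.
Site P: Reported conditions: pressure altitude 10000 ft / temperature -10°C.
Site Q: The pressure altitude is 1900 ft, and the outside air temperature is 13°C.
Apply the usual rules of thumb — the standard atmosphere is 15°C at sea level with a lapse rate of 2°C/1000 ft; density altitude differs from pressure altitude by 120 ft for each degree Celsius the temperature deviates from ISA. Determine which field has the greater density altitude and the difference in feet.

Site P by 7284 ft

Site P: ISA temp = -5°C, deviation -5°C, DA = 10000 + 120 × (-5) = 9400 ft.
Site Q: ISA temp = 11.2°C, deviation +1.8°C, DA = 1900 + 120 × 1.8 = 2116 ft.
Site P is higher by 9400 − 2116 = 7284 ft.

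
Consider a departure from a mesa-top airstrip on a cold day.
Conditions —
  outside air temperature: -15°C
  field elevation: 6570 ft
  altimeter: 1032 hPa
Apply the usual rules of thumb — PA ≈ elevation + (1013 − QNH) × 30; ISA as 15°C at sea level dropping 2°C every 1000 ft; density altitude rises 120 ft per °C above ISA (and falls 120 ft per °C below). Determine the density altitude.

3840 ft

Pressure altitude = 6570 + (1013 − 1032) × 30 = 6570 + (-570) = 6000 ft.
ISA temperature at 6000 ft = 15 − 2 × (6000/1000) = 3°C.
ISA deviation = -15 − 3 = -18°C.
Density altitude = 6000 + 120 × (-18) = 3840 ft.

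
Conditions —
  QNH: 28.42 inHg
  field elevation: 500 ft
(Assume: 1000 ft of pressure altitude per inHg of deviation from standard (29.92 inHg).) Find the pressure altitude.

Pressure correction = (29.92 − 28.42) × 1000 = +1500 ft.
Pressure altitude = 500 + (+1500) = 2000 ft.

2000 ft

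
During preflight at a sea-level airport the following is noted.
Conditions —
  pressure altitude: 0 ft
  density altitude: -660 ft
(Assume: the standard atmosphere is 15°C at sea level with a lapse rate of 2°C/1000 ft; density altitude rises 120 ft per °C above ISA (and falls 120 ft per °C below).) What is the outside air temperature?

Density altitude − pressure altitude = -660 − 0 = -660 ft.
At 120 ft/°C that is an ISA deviation of -660/120 = -5.5°C.
ISA temperature at 0 ft = 15 − 2 × (0/1000) = 15°C.
OAT = ISA + deviation = 15 + (-5.5) = 9.5°C.

9.5°C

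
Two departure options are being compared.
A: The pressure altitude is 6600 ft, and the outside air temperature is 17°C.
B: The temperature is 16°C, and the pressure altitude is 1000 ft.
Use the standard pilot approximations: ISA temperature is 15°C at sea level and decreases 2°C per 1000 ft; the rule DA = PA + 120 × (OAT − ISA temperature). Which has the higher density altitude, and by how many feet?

A by 7064 ft

A: ISA temp = 1.8°C, deviation +15.2°C, DA = 6600 + 120 × 15.2 = 8424 ft.
B: ISA temp = 13°C, deviation +3°C, DA = 1000 + 120 × 3 = 1360 ft.
A is higher by 8424 − 1360 = 7064 ft.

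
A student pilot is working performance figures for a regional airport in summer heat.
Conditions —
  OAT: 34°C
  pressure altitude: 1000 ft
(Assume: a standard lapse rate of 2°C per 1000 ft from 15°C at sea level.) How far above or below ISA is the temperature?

ISA+21°C

ISA temperature at 1000 ft = 15 − 2 × (1000/1000) = 13°C.
Deviation = OAT − ISA = 34 − 13 = +21°C.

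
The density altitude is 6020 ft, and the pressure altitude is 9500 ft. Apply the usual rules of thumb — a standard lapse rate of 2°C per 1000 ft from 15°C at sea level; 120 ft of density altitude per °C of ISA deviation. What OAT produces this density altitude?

Density altitude − pressure altitude = 6020 − 9500 = -3480 ft.
At 120 ft/°C that is an ISA deviation of -3480/120 = -29°C.
ISA temperature at 9500 ft = 15 − 2 × (9500/1000) = -4°C.
OAT = ISA + deviation = -4 + (-29) = -33°C.

-33°C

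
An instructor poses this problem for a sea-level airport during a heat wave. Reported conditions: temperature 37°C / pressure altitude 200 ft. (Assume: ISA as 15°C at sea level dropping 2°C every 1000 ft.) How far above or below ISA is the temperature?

ISA temperature at 200 ft = 15 − 2 × (200/1000) = 14.6°C.
Deviation = OAT − ISA = 37 − 14.6 = +22.4°C.

ISA+22.4°C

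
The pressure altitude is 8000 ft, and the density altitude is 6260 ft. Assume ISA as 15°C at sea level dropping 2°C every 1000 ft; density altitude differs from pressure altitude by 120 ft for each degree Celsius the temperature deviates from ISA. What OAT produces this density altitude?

-15.5°C

Density altitude − pressure altitude = 6260 − 8000 = -1740 ft.
At 120 ft/°C that is an ISA deviation of -1740/120 = -14.5°C.
ISA temperature at 8000 ft = 15 − 2 × (8000/1000) = -1°C.
OAT = ISA + deviation = -1 + (-14.5) = -15.5°C.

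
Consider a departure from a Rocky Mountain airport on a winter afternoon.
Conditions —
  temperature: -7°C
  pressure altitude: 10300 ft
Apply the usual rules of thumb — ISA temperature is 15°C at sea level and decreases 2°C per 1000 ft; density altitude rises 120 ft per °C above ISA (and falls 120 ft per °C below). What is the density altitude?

ISA temperature at 10300 ft = 15 − 2 × (10300/1000) = -5.6°C.
ISA deviation = -7 − (-5.6) = -1.4°C.
Density altitude = 10300 + 120 × (-1.4) = 10300 + (-168) = 10132 ft.

10132 ft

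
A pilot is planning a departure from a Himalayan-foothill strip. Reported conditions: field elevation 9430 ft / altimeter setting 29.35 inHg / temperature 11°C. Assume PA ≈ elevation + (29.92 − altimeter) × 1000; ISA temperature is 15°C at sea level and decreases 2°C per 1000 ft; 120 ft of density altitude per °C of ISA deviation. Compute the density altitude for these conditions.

Pressure altitude = 9430 + (29.92 − 29.35) × 1000 = 9430 + (+570) = 10000 ft.
ISA temperature at 10000 ft = 15 − 2 × (10000/1000) = -5°C.
ISA deviation = 11 − (-5) = +16°C.
Density altitude = 10000 + 120 × (16) = 11920 ft.

11920 ft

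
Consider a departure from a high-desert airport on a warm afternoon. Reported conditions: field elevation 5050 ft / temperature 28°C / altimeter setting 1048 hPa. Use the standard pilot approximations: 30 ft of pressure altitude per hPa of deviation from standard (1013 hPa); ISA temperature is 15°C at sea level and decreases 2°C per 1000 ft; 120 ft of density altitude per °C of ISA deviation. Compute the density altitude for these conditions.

6520 ft

Pressure altitude = 5050 + (1013 − 1048) × 30 = 5050 + (-1050) = 4000 ft.
ISA temperature at 4000 ft = 15 − 2 × (4000/1000) = 7°C.
ISA deviation = 28 − 7 = +21°C.
Density altitude = 4000 + 120 × (21) = 6520 ft.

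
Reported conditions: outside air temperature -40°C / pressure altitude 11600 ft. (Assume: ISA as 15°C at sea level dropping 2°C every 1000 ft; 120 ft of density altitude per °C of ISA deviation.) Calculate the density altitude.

7784 ft

ISA temperature at 11600 ft = 15 − 2 × (11600/1000) = -8.2°C.
ISA deviation = -40 − (-8.2) = -31.8°C.
Density altitude = 11600 + 120 × (-31.8) = 11600 + (-3816) = 7784 ft.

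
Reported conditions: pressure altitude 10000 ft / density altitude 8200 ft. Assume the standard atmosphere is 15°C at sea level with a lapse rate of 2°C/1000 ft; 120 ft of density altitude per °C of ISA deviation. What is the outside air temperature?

-20°C

Density altitude − pressure altitude = 8200 − 10000 = -1800 ft.
At 120 ft/°C that is an ISA deviation of -1800/120 = -15°C.
ISA temperature at 10000 ft = 15 − 2 × (10000/1000) = -5°C.
OAT = ISA + deviation = -5 + (-15) = -20°C.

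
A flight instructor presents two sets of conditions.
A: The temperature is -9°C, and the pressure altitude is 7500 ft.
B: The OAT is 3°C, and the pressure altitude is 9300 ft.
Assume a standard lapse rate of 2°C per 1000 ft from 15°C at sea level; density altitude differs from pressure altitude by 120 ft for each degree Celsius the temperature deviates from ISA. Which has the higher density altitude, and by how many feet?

A: ISA temp = 0°C, deviation -9°C, DA = 7500 + 120 × (-9) = 6420 ft.
B: ISA temp = -3.6°C, deviation +6.6°C, DA = 9300 + 120 × 6.6 = 10092 ft.
B is higher by 10092 − 6420 = 3672 ft.

B by 3672 ft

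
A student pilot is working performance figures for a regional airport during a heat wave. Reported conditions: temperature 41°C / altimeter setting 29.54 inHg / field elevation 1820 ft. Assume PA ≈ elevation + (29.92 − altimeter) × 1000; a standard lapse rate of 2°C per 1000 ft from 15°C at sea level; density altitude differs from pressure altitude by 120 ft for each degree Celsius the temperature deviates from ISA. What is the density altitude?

5848 ft

Pressure altitude = 1820 + (29.92 − 29.54) × 1000 = 1820 + (+380) = 2200 ft.
ISA temperature at 2200 ft = 15 − 2 × (2200/1000) = 10.6°C.
ISA deviation = 41 − 10.6 = +30.4°C.
Density altitude = 2200 + 120 × (30.4) = 5848 ft.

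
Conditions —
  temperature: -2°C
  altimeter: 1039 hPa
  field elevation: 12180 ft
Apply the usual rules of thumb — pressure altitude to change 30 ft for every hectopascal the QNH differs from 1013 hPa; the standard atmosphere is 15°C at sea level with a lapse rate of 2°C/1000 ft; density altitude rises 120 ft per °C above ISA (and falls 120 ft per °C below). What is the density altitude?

Pressure altitude = 12180 + (1013 − 1039) × 30 = 12180 + (-780) = 11400 ft.
ISA temperature at 11400 ft = 15 − 2 × (11400/1000) = -7.8°C.
ISA deviation = -2 − (-7.8) = +5.8°C.
Density altitude = 11400 + 120 × (5.8) = 12096 ft.

12096 ft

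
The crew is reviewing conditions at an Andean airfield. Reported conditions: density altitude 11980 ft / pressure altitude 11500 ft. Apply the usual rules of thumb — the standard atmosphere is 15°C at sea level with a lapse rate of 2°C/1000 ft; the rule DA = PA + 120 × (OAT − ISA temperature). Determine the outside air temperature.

Density altitude − pressure altitude = 11980 − 11500 = +480 ft.
At 120 ft/°C that is an ISA deviation of 480/120 = +4°C.
ISA temperature at 11500 ft = 15 − 2 × (11500/1000) = -8°C.
OAT = ISA + deviation = -8 + (+4) = -4°C.

-4°C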